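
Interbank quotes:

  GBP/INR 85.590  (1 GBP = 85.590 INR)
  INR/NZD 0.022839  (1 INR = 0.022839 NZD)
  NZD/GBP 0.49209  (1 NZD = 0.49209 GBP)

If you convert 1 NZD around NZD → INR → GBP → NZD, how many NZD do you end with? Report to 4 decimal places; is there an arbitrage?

1.0396 (arbitrage exists)

Around NZD → INR → GBP → NZD: 1 ÷ 0.022839 ÷ 85.590 ÷ 0.49209 = 1.039574
Product > 1; profitable direction is NZD → INR → GBP → NZD.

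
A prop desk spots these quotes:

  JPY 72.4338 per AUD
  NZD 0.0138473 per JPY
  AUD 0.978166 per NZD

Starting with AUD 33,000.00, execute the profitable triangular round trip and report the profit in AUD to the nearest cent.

Profitable loop is AUD → NZD → JPY → AUD:
AUD 33,000.00 ÷ 0.978166 = NZD 33,736.61
NZD 33,736.61 ÷ 0.0138473 = JPY 2,436,331
JPY 2,436,331 ÷ 72.4338 = AUD 33,635.28
Profit = AUD 33,635.28 − AUD 33,000.00

Profit: AUD 635.28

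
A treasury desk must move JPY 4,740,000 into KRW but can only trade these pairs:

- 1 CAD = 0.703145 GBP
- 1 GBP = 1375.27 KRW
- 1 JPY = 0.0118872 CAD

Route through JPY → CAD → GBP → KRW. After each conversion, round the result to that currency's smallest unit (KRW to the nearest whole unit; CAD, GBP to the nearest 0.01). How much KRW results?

JPY 4,740,000 × 0.0118872 = CAD 56,345.33
CAD 56,345.33 × 0.703145 = GBP 39,618.94
GBP 39,618.94 × 1375.27 = KRW 54,486,740

KRW 54,486,740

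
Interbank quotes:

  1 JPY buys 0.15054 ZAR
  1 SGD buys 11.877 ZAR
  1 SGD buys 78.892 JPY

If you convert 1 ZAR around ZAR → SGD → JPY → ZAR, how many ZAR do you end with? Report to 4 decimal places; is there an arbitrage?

0.9999 (no arbitrage)

Around ZAR → SGD → JPY → ZAR: 1 ÷ 11.877 × 78.892 × 0.15054 = 0.999950
Product ≈ 1 (deviation 0.005%, within rounding noise).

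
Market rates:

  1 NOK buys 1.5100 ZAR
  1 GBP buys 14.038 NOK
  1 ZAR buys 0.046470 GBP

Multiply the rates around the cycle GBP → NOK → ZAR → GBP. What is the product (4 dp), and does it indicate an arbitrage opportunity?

Around GBP → NOK → ZAR → GBP: 1 × 14.038 × 1.5100 × 0.046470 = 0.985042
Product < 1; profitable direction is GBP → ZAR → NOK → GBP.

0.9850 (arbitrage exists)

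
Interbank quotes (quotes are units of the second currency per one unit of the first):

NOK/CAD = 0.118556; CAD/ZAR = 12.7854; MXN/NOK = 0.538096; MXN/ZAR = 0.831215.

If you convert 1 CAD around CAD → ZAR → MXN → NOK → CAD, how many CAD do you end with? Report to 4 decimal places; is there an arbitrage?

0.9813 (arbitrage exists)

Around CAD → ZAR → MXN → NOK → CAD: 1 × 12.7854 ÷ 0.831215 × 0.538096 × 0.118556 = 0.981260
Product < 1; profitable direction is CAD → NOK → MXN → ZAR → CAD.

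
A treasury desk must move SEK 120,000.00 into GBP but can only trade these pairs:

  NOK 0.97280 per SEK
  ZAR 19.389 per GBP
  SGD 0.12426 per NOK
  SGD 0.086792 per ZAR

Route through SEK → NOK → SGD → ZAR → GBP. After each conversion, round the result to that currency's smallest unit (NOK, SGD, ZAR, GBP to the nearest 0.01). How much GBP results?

GBP 8,619.88

SEK 120,000.00 × 0.97280 = NOK 116,736.00
NOK 116,736.00 × 0.12426 = SGD 14,505.62
SGD 14,505.62 ÷ 0.086792 = ZAR 167,130.84
ZAR 167,130.84 ÷ 19.389 = GBP 8,619.88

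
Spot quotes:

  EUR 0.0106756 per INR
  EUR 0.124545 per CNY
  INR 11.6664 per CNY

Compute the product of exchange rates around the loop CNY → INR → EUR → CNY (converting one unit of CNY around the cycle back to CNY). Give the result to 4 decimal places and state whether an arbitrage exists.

Around CNY → INR → EUR → CNY: 1 × 11.6664 × 0.0106756 ÷ 0.124545 = 1.000007
Product ≈ 1 (deviation 0.001%, within rounding noise).

1.0000 (no arbitrage)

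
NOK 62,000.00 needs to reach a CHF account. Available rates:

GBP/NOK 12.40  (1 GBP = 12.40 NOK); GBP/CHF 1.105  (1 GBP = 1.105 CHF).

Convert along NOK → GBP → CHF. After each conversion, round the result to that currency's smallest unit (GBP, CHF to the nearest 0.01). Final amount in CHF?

NOK 62,000.00 ÷ 12.40 = GBP 5,000.00
GBP 5,000.00 × 1.105 = CHF 5,525.00

CHF 5,525.00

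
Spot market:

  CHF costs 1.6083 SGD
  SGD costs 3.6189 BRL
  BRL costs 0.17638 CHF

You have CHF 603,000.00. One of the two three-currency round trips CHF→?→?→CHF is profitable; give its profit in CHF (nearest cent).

Profitable loop is CHF → SGD → BRL → CHF:
CHF 603,000.00 × 1.6083 = SGD 969,804.90
SGD 969,804.90 × 3.6189 = BRL 3,509,626.95
BRL 3,509,626.95 × 0.17638 = CHF 619,028.00
Profit = CHF 619,028.00 − CHF 603,000.00

Profit: CHF 16,028.00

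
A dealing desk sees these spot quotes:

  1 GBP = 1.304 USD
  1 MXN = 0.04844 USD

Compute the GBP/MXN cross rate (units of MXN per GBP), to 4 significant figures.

1 GBP × 1.304 = 1.304 USD
1.304 USD ÷ 0.04844 = 26.9199 MXN

GBP/MXN = 26.92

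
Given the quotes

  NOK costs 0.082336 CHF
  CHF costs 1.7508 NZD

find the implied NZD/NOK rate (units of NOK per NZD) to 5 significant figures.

1 NZD ÷ 1.7508 = 0.571167 CHF
0.571167 CHF ÷ 0.082336 = 6.93703 NOK

NZD/NOK = 6.9370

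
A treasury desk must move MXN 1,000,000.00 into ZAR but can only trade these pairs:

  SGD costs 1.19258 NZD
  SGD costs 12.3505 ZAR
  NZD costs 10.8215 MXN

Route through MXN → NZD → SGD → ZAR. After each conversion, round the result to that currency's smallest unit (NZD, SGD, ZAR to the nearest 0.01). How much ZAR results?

ZAR 956,994.80

MXN 1,000,000.00 ÷ 10.8215 = NZD 92,408.63
NZD 92,408.63 ÷ 1.19258 = SGD 77,486.32
SGD 77,486.32 × 12.3505 = ZAR 956,994.80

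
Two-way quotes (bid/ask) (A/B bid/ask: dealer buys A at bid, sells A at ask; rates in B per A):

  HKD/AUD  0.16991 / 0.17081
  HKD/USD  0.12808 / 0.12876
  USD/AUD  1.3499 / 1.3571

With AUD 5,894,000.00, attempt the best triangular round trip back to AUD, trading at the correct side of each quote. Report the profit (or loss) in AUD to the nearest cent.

Best loop AUD → HKD → USD → AUD:
AUD 5,894,000.00 ÷ 0.17081 (buy HKD at ask) = HKD 34,506,176.45
HKD 34,506,176.45 × 0.12808 (sell HKD at bid) = USD 4,419,551.08
USD 4,419,551.08 × 1.3499 (sell USD at bid) = AUD 5,965,952.00

Net profit: AUD 71,952.00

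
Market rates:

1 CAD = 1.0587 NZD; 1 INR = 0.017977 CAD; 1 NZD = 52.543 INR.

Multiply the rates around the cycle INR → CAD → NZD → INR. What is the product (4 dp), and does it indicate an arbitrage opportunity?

1.0000 (no arbitrage)

Around INR → CAD → NZD → INR: 1 × 0.017977 × 1.0587 × 52.543 = 1.000012
Product ≈ 1 (deviation 0.001%, within rounding noise).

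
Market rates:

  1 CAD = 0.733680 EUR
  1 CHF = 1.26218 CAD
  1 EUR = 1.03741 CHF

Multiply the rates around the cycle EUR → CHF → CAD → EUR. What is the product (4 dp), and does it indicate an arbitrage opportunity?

0.9607 (arbitrage exists)

Around EUR → CHF → CAD → EUR: 1 × 1.03741 × 1.26218 × 0.733680 = 0.960679
Product < 1; profitable direction is EUR → CAD → CHF → EUR.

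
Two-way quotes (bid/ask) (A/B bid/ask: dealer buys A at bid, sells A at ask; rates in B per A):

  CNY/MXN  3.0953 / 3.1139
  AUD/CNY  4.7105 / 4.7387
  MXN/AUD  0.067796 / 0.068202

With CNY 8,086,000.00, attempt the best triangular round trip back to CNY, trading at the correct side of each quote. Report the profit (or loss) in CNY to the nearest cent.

Net result: CNY -51,242.94 (no profitable arbitrage after spreads)

Best loop CNY → AUD → MXN → CNY:
CNY 8,086,000.00 ÷ 4.7387 (buy AUD at ask) = AUD 1,706,375.17
AUD 1,706,375.17 ÷ 0.068202 (buy MXN at ask) = MXN 25,019,430.02
MXN 25,019,430.02 ÷ 3.1139 (buy CNY at ask) = CNY 8,034,757.06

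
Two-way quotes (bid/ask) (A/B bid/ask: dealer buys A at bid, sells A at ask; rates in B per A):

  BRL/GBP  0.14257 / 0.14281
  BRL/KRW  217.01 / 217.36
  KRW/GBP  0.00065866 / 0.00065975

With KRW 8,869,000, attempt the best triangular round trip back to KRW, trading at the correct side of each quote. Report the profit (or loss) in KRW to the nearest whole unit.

Net profit: KRW 7,813

Best loop KRW → GBP → BRL → KRW:
KRW 8,869,000 × 0.00065866 (sell KRW at bid) = GBP 5,841.66
GBP 5,841.66 ÷ 0.14281 (buy BRL at ask) = BRL 40,905.09
BRL 40,905.09 × 217.01 (sell BRL at bid) = KRW 8,876,813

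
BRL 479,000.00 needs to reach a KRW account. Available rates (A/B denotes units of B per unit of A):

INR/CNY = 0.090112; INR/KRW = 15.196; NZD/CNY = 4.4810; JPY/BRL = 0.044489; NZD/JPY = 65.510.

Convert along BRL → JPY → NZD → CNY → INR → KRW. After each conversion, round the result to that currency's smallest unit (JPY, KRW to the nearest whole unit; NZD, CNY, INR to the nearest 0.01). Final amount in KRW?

BRL 479,000.00 ÷ 0.044489 = JPY 10,766,706
JPY 10,766,706 ÷ 65.510 = NZD 164,352.10
NZD 164,352.10 × 4.4810 = CNY 736,461.76
CNY 736,461.76 ÷ 0.090112 = INR 8,172,737.93
INR 8,172,737.93 × 15.196 = KRW 124,192,926

KRW 124,192,926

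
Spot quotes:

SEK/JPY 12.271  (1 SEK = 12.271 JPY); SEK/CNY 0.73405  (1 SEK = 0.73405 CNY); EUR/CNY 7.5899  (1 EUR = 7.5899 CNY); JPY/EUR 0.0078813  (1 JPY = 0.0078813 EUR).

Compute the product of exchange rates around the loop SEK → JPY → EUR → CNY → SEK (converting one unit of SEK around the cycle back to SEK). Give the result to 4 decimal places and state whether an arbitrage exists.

1.0000 (no arbitrage)

Around SEK → JPY → EUR → CNY → SEK: 1 × 12.271 × 0.0078813 × 7.5899 ÷ 0.73405 = 0.999973
Product ≈ 1 (deviation 0.003%, within rounding noise).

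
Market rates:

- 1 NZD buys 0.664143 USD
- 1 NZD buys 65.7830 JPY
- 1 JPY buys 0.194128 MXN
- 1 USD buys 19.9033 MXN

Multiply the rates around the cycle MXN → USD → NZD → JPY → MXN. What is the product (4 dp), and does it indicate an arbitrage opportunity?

Around MXN → USD → NZD → JPY → MXN: 1 ÷ 19.9033 ÷ 0.664143 × 65.7830 × 0.194128 = 0.966085
Product < 1; profitable direction is MXN → JPY → NZD → USD → MXN.

0.9661 (arbitrage exists)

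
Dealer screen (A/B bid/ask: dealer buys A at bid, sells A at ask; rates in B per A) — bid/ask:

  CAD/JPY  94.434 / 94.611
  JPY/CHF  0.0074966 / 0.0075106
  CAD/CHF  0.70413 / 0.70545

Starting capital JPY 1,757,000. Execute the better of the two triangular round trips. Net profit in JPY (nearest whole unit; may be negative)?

Net profit: JPY 6,186

Best loop JPY → CHF → CAD → JPY:
JPY 1,757,000 × 0.0074966 (sell JPY at bid) = CHF 13,171.53
CHF 13,171.53 ÷ 0.70545 (buy CAD at ask) = CAD 18,671.10
CAD 18,671.10 × 94.434 (sell CAD at bid) = JPY 1,763,186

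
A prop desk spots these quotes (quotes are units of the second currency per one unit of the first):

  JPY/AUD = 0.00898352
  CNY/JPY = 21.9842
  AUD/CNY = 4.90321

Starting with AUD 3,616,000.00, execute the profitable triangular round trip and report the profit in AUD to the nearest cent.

Profit: AUD 118,141.08

Profitable loop is AUD → JPY → CNY → AUD:
AUD 3,616,000.00 ÷ 0.00898352 = JPY 402,514,827
JPY 402,514,827 ÷ 21.9842 = CNY 18,309,277.90
CNY 18,309,277.90 ÷ 4.90321 = AUD 3,734,141.08
Profit = AUD 3,734,141.08 − AUD 3,616,000.00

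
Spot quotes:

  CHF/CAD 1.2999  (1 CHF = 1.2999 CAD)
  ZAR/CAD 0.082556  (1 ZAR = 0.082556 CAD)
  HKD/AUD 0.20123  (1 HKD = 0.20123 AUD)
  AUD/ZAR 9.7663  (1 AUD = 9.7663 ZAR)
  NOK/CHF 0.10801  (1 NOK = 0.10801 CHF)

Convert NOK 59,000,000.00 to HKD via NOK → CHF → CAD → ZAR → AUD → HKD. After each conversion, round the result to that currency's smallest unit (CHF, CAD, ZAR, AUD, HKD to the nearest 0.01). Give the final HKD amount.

HKD 51,056,905.73

NOK 59,000,000.00 × 0.10801 = CHF 6,372,590.00
CHF 6,372,590.00 × 1.2999 = CAD 8,283,729.74
CAD 8,283,729.74 ÷ 0.082556 = ZAR 100,340,735.26
ZAR 100,340,735.26 ÷ 9.7663 = AUD 10,274,181.14
AUD 10,274,181.14 ÷ 0.20123 = HKD 51,056,905.73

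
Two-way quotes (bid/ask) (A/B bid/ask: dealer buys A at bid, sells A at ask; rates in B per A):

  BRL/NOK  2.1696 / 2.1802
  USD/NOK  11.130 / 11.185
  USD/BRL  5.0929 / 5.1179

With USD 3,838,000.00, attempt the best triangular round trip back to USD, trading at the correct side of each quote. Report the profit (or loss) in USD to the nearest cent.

Net result: USD -9,646.76 (no profitable arbitrage after spreads)

Best loop USD → NOK → BRL → USD:
USD 3,838,000.00 × 11.130 (sell USD at bid) = NOK 42,716,940.00
NOK 42,716,940.00 ÷ 2.1802 (buy BRL at ask) = BRL 19,593,129.07
BRL 19,593,129.07 ÷ 5.1179 (buy USD at ask) = USD 3,828,353.24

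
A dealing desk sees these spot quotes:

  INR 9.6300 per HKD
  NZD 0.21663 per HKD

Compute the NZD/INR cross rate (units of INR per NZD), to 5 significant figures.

1 NZD ÷ 0.21663 = 4.61617 HKD
4.61617 HKD × 9.6300 = 44.4537 INR

NZD/INR = 44.454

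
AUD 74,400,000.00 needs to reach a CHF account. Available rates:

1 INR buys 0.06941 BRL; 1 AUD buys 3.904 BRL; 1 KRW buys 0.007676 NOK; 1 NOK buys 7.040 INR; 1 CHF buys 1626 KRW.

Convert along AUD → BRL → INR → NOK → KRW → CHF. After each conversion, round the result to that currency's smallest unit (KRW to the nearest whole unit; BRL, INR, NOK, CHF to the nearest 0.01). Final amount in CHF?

AUD 74,400,000.00 × 3.904 = BRL 290,457,600.00
BRL 290,457,600.00 ÷ 0.06941 = INR 4,184,665,033.86
INR 4,184,665,033.86 ÷ 7.040 = NOK 594,412,646.86
NOK 594,412,646.86 ÷ 0.007676 = KRW 77,437,812,254
KRW 77,437,812,254 ÷ 1626 = CHF 47,624,730.78

CHF 47,624,730.78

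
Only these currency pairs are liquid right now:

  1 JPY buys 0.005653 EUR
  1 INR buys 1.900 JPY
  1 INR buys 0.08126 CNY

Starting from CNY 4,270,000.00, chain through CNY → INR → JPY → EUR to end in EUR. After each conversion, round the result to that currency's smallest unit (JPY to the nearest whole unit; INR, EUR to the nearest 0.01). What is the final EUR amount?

CNY 4,270,000.00 ÷ 0.08126 = INR 52,547,378.78
INR 52,547,378.78 × 1.900 = JPY 99,840,020
JPY 99,840,020 × 0.005653 = EUR 564,395.63

EUR 564,395.63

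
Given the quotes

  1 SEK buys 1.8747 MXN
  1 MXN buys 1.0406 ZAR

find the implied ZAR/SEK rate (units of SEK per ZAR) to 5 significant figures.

ZAR/SEK = 0.51261

1 ZAR ÷ 1.0406 = 0.960984 MXN
0.960984 MXN ÷ 1.8747 = 0.512607 SEK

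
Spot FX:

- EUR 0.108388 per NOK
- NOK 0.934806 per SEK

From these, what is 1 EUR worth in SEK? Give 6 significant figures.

EUR/SEK = 9.86955

1 EUR ÷ 0.108388 = 9.22611 NOK
9.22611 NOK ÷ 0.934806 = 9.86955 SEK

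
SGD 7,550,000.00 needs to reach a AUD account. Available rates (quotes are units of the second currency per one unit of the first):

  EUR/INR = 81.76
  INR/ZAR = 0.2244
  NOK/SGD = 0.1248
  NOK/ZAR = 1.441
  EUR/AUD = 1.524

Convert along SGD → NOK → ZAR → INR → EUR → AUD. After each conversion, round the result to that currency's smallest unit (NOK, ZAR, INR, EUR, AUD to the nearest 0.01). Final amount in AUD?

SGD 7,550,000.00 ÷ 0.1248 = NOK 60,496,794.87
NOK 60,496,794.87 × 1.441 = ZAR 87,175,881.41
ZAR 87,175,881.41 ÷ 0.2244 = INR 388,484,320.01
INR 388,484,320.01 ÷ 81.76 = EUR 4,751,520.55
EUR 4,751,520.55 × 1.524 = AUD 7,241,317.32

AUD 7,241,317.32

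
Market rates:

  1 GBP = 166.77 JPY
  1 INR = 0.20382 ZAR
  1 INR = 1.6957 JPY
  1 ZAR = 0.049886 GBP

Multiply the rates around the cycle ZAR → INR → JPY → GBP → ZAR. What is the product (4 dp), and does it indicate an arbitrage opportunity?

1.0000 (no arbitrage)

Around ZAR → INR → JPY → GBP → ZAR: 1 ÷ 0.20382 × 1.6957 ÷ 166.77 ÷ 0.049886 = 1.000013
Product ≈ 1 (deviation 0.001%, within rounding noise).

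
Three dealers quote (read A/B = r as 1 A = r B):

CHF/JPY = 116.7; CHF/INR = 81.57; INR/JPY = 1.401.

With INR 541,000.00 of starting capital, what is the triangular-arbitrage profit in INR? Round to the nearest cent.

Profitable loop is INR → CHF → JPY → INR:
INR 541,000.00 ÷ 81.57 = CHF 6,632.34
CHF 6,632.34 × 116.7 = JPY 773,994
JPY 773,994 ÷ 1.401 = INR 552,458.33
Profit = INR 552,458.33 − INR 541,000.00

Profit: INR 11,458.33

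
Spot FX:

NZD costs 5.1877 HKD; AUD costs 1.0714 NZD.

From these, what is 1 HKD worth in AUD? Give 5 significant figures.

1 HKD ÷ 5.1877 = 0.192764 NZD
0.192764 NZD ÷ 1.0714 = 0.179918 AUD

HKD/AUD = 0.17992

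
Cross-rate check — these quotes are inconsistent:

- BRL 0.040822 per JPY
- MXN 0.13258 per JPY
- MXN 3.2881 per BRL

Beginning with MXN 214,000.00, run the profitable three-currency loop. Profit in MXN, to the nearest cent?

Profitable loop is MXN → JPY → BRL → MXN:
MXN 214,000.00 ÷ 0.13258 = JPY 1,614,120
JPY 1,614,120 × 0.040822 = BRL 65,891.60
BRL 65,891.60 × 3.2881 = MXN 216,658.16
Profit = MXN 216,658.16 − MXN 214,000.00

Profit: MXN 2,658.16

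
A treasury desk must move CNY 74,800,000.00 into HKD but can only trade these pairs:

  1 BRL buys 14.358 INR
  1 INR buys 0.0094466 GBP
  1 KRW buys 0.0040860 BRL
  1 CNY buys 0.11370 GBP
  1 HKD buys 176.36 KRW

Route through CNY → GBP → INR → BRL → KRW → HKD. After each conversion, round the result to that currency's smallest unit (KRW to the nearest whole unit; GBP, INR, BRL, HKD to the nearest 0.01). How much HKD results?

HKD 87,015,002.06

CNY 74,800,000.00 × 0.11370 = GBP 8,504,760.00
GBP 8,504,760.00 ÷ 0.0094466 = INR 900,298,520.10
INR 900,298,520.10 ÷ 14.358 = BRL 62,703,616.11
BRL 62,703,616.11 ÷ 0.0040860 = KRW 15,345,965,764
KRW 15,345,965,764 ÷ 176.36 = HKD 87,015,002.06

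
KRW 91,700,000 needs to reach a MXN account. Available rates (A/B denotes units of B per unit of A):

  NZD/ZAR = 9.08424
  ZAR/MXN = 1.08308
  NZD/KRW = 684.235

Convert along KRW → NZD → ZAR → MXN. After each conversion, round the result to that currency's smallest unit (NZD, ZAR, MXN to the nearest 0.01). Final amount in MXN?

KRW 91,700,000 ÷ 684.235 = NZD 134,018.28
NZD 134,018.28 × 9.08424 = ZAR 1,217,454.22
ZAR 1,217,454.22 × 1.08308 = MXN 1,318,600.32

MXN 1,318,600.32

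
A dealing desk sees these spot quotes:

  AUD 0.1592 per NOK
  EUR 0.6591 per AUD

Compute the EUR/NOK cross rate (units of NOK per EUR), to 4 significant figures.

1 EUR ÷ 0.6591 = 1.51722 AUD
1.51722 AUD ÷ 0.1592 = 9.53028 NOK

EUR/NOK = 9.530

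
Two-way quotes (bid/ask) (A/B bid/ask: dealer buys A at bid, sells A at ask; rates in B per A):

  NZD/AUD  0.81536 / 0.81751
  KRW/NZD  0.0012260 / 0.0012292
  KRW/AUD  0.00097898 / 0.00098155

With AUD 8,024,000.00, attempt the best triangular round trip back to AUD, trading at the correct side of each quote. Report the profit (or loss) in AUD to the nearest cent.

Best loop AUD → KRW → NZD → AUD:
AUD 8,024,000.00 ÷ 0.00098155 (buy KRW at ask) = KRW 8,174,825,531
KRW 8,174,825,531 × 0.0012260 (sell KRW at bid) = NZD 10,022,336.10
NZD 10,022,336.10 × 0.81536 (sell NZD at bid) = AUD 8,171,811.96

Net profit: AUD 147,811.96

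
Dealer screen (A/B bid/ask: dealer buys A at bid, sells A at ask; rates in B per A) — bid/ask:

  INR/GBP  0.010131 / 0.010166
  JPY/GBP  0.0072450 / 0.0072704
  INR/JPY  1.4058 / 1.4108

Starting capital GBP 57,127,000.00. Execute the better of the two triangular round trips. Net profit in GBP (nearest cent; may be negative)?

Net profit: GBP 106,886.94

Best loop GBP → INR → JPY → GBP:
GBP 57,127,000.00 ÷ 0.010166 (buy INR at ask) = INR 5,619,417,666.73
INR 5,619,417,666.73 × 1.4058 (sell INR at bid) = JPY 7,899,777,356
JPY 7,899,777,356 × 0.0072450 (sell JPY at bid) = GBP 57,233,886.94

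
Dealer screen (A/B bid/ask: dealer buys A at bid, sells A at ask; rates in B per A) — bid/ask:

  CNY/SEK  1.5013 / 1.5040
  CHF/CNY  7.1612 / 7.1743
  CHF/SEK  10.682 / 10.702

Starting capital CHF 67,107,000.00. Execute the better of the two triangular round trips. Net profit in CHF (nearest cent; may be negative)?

Best loop CHF → CNY → SEK → CHF:
CHF 67,107,000.00 × 7.1612 (sell CHF at bid) = CNY 480,566,648.40
CNY 480,566,648.40 × 1.5013 (sell CNY at bid) = SEK 721,474,709.24
SEK 721,474,709.24 ÷ 10.702 (buy CHF at ask) = CHF 67,414,942.00

Net profit: CHF 307,942.00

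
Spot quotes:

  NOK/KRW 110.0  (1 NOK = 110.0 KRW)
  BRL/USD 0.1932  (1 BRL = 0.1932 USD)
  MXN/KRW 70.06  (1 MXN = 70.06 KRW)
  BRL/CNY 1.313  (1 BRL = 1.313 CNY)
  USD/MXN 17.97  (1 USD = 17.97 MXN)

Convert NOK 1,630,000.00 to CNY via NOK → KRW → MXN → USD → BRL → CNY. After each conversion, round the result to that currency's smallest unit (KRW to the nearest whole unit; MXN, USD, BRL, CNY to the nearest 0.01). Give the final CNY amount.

NOK 1,630,000.00 × 110.0 = KRW 179,300,000
KRW 179,300,000 ÷ 70.06 = MXN 2,559,234.94
MXN 2,559,234.94 ÷ 17.97 = USD 142,417.08
USD 142,417.08 ÷ 0.1932 = BRL 737,148.45
BRL 737,148.45 × 1.313 = CNY 967,875.91

CNY 967,875.91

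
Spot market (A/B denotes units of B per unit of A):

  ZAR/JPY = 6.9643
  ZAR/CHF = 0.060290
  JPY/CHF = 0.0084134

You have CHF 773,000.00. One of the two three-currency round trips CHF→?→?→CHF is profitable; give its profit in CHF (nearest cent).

Profit: CHF 22,382.02

Profitable loop is CHF → JPY → ZAR → CHF:
CHF 773,000.00 ÷ 0.0084134 = JPY 91,877,243
JPY 91,877,243 ÷ 6.9643 = ZAR 13,192,602.77
ZAR 13,192,602.77 × 0.060290 = CHF 795,382.02
Profit = CHF 795,382.02 − CHF 773,000.00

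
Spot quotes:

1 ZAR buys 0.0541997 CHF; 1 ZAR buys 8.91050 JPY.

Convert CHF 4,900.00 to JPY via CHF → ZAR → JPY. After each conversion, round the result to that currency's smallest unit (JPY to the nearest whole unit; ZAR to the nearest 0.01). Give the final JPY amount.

CHF 4,900.00 ÷ 0.0541997 = ZAR 90,406.40
ZAR 90,406.40 × 8.91050 = JPY 805,566

JPY 805,566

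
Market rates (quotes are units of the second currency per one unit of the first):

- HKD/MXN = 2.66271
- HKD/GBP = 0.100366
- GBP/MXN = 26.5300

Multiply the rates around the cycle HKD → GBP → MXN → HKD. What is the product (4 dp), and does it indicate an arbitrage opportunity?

1.0000 (no arbitrage)

Around HKD → GBP → MXN → HKD: 1 × 0.100366 × 26.5300 ÷ 2.66271 = 1.000000
Product ≈ 1 (deviation 0.000%, within rounding noise).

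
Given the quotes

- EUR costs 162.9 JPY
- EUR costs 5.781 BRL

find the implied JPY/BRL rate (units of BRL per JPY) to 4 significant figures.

JPY/BRL = 0.03549

1 JPY ÷ 162.9 = 0.00613874 EUR
0.00613874 EUR × 5.781 = 0.035488 BRL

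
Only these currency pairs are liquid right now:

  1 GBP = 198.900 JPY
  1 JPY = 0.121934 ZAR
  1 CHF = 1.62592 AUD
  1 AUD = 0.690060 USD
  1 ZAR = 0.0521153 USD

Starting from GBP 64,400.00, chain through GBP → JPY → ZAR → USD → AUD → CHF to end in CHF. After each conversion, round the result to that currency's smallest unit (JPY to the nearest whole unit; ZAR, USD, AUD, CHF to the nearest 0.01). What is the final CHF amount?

CHF 72,547.87

GBP 64,400.00 × 198.900 = JPY 12,809,160
JPY 12,809,160 × 0.121934 = ZAR 1,561,872.12
ZAR 1,561,872.12 × 0.0521153 = USD 81,397.43
USD 81,397.43 ÷ 0.690060 = AUD 117,957.03
AUD 117,957.03 ÷ 1.62592 = CHF 72,547.87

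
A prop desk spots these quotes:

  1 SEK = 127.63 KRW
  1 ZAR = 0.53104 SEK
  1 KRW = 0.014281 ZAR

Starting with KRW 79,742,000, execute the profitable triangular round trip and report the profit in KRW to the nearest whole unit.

Profitable loop is KRW → SEK → ZAR → KRW:
KRW 79,742,000 ÷ 127.63 = SEK 624,790.41
SEK 624,790.41 ÷ 0.53104 = ZAR 1,176,541.15
ZAR 1,176,541.15 ÷ 0.014281 = KRW 82,385,067
Profit = KRW 82,385,067 − KRW 79,742,000

Profit: KRW 2,643,067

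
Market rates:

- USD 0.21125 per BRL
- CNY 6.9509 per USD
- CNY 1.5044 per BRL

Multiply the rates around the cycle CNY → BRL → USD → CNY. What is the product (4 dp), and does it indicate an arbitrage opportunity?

Around CNY → BRL → USD → CNY: 1 ÷ 1.5044 × 0.21125 × 6.9509 = 0.976055
Product < 1; profitable direction is CNY → USD → BRL → CNY.

0.9761 (arbitrage exists)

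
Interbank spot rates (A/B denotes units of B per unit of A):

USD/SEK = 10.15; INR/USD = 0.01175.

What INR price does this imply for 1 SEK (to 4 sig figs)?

SEK/INR = 8.385

1 SEK ÷ 10.15 = 0.0985222 USD
0.0985222 USD ÷ 0.01175 = 8.38487 INR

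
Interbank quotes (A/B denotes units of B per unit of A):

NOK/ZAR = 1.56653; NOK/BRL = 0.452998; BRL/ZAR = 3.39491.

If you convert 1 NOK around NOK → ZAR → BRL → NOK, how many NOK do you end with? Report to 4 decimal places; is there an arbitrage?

1.0186 (arbitrage exists)

Around NOK → ZAR → BRL → NOK: 1 × 1.56653 ÷ 3.39491 ÷ 0.452998 = 1.018625
Product > 1; profitable direction is NOK → ZAR → BRL → NOK.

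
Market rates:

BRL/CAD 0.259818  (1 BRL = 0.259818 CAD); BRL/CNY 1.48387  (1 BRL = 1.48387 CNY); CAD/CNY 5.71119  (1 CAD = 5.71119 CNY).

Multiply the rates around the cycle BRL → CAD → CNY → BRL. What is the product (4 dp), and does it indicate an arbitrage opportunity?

Around BRL → CAD → CNY → BRL: 1 × 0.259818 × 5.71119 ÷ 1.48387 = 1.000000
Product ≈ 1 (deviation 0.000%, within rounding noise).

1.0000 (no arbitrage)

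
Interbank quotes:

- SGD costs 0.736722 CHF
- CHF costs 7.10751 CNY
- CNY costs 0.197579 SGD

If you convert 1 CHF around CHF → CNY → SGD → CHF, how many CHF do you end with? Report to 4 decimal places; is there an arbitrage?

1.0346 (arbitrage exists)

Around CHF → CNY → SGD → CHF: 1 × 7.10751 × 0.197579 × 0.736722 = 1.034575
Product > 1; profitable direction is CHF → CNY → SGD → CHF.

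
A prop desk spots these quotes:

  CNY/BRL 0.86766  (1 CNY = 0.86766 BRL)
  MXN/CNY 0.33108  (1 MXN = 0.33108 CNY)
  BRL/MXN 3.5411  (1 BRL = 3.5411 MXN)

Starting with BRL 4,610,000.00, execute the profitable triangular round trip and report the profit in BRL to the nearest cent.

Profitable loop is BRL → MXN → CNY → BRL:
BRL 4,610,000.00 × 3.5411 = MXN 16,324,471.00
MXN 16,324,471.00 × 0.33108 = CNY 5,404,705.86
CNY 5,404,705.86 × 0.86766 = BRL 4,689,447.09
Profit = BRL 4,689,447.09 − BRL 4,610,000.00

Profit: BRL 79,447.09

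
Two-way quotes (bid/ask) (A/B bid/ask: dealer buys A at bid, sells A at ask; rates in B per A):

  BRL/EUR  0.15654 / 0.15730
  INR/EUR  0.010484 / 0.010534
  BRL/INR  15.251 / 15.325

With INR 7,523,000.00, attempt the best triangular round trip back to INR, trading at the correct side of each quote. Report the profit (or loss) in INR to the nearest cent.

Net profit: INR 123,939.82

Best loop INR → EUR → BRL → INR:
INR 7,523,000.00 × 0.010484 (sell INR at bid) = EUR 78,871.13
EUR 78,871.13 ÷ 0.15730 (buy BRL at ask) = BRL 501,405.80
BRL 501,405.80 × 15.251 (sell BRL at bid) = INR 7,646,939.82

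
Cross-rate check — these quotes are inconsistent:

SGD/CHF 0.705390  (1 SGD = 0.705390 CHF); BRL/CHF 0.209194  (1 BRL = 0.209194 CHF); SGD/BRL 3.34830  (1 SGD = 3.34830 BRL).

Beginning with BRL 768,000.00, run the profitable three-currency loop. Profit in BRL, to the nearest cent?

Profit: BRL 5,422.73

Profitable loop is BRL → SGD → CHF → BRL:
BRL 768,000.00 ÷ 3.34830 = SGD 229,370.13
SGD 229,370.13 × 0.705390 = CHF 161,795.39
CHF 161,795.39 ÷ 0.209194 = BRL 773,422.73
Profit = BRL 773,422.73 − BRL 768,000.00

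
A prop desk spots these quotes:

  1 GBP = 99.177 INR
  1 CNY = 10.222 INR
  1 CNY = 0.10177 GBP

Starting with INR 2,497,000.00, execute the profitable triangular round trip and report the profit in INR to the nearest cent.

Profit: INR 31,853.54

Profitable loop is INR → GBP → CNY → INR:
INR 2,497,000.00 ÷ 99.177 = GBP 25,177.21
GBP 25,177.21 ÷ 0.10177 = CNY 247,393.22
CNY 247,393.22 × 10.222 = INR 2,528,853.54
Profit = INR 2,528,853.54 − INR 2,497,000.00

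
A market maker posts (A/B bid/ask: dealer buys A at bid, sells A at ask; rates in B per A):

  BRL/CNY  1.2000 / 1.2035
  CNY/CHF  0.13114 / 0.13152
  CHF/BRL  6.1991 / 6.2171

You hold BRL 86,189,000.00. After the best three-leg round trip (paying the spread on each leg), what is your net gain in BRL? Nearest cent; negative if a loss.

Net profit: BRL 1,395,265.89

Best loop BRL → CHF → CNY → BRL:
BRL 86,189,000.00 ÷ 6.2171 (buy CHF at ask) = CHF 13,863,215.97
CHF 13,863,215.97 ÷ 0.13152 (buy CNY at ask) = CNY 105,407,664.00
CNY 105,407,664.00 ÷ 1.2035 (buy BRL at ask) = BRL 87,584,265.89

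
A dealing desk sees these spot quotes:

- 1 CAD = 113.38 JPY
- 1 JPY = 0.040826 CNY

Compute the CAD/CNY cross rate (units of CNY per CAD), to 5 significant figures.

1 CAD × 113.38 = 113.38 JPY
113.38 JPY × 0.040826 = 4.62885 CNY

CAD/CNY = 4.6289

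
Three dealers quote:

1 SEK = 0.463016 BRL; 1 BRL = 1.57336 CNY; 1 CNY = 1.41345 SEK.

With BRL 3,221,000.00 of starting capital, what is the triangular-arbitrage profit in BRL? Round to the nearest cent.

Profitable loop is BRL → CNY → SEK → BRL:
BRL 3,221,000.00 × 1.57336 = CNY 5,067,792.56
CNY 5,067,792.56 × 1.41345 = SEK 7,163,071.39
SEK 7,163,071.39 × 0.463016 = BRL 3,316,616.66
Profit = BRL 3,316,616.66 − BRL 3,221,000.00

Profit: BRL 95,616.66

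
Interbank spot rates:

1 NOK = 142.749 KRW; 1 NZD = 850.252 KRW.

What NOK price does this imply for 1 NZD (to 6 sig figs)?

1 NZD × 850.252 = 850.252 KRW
850.252 KRW ÷ 142.749 = 5.95627 NOK

NZD/NOK = 5.95627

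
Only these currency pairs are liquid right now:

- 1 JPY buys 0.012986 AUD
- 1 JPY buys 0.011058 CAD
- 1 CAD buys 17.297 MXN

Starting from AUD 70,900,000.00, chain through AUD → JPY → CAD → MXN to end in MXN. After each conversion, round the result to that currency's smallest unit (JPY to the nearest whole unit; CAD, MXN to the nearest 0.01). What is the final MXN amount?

AUD 70,900,000.00 ÷ 0.012986 = JPY 5,459,725,859
JPY 5,459,725,859 × 0.011058 = CAD 60,373,648.55
CAD 60,373,648.55 × 17.297 = MXN 1,044,282,998.97

MXN 1,044,282,998.97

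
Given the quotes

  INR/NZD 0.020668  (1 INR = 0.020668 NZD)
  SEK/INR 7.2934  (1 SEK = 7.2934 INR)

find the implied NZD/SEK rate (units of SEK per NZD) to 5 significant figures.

NZD/SEK = 6.6339

1 NZD ÷ 0.020668 = 48.384 INR
48.384 INR ÷ 7.2934 = 6.63394 SEK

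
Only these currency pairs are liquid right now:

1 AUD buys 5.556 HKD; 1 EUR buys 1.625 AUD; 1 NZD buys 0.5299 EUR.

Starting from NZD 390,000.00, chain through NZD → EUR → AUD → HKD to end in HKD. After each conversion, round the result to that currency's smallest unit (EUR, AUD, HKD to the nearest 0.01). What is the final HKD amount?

HKD 1,865,838.81

NZD 390,000.00 × 0.5299 = EUR 206,661.00
EUR 206,661.00 × 1.625 = AUD 335,824.12
AUD 335,824.12 × 5.556 = HKD 1,865,838.81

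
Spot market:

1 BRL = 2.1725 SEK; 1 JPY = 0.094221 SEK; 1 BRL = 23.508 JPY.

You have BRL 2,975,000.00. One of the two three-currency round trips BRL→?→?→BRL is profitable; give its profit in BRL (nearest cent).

Profitable loop is BRL → JPY → SEK → BRL:
BRL 2,975,000.00 × 23.508 = JPY 69,936,300
JPY 69,936,300 × 0.094221 = SEK 6,589,468.12
SEK 6,589,468.12 ÷ 2.1725 = BRL 3,033,126.87
Profit = BRL 3,033,126.87 − BRL 2,975,000.00

Profit: BRL 58,126.87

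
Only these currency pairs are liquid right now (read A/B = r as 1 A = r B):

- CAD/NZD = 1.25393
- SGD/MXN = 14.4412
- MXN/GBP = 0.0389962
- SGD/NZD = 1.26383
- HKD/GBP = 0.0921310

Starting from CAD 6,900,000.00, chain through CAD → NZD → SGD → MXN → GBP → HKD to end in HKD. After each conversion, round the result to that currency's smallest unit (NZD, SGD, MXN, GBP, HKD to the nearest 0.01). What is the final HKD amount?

CAD 6,900,000.00 × 1.25393 = NZD 8,652,117.00
NZD 8,652,117.00 ÷ 1.26383 = SGD 6,845,950.01
SGD 6,845,950.01 × 14.4412 = MXN 98,863,733.28
MXN 98,863,733.28 × 0.0389962 = GBP 3,855,309.92
GBP 3,855,309.92 ÷ 0.0921310 = HKD 41,845,957.60

HKD 41,845,957.60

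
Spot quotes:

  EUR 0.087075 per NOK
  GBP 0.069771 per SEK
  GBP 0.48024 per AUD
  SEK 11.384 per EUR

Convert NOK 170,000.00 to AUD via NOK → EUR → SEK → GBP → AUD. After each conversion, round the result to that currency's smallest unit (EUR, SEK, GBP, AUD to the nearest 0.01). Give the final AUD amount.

AUD 24,482.40

NOK 170,000.00 × 0.087075 = EUR 14,802.75
EUR 14,802.75 × 11.384 = SEK 168,514.51
SEK 168,514.51 × 0.069771 = GBP 11,757.43
GBP 11,757.43 ÷ 0.48024 = AUD 24,482.40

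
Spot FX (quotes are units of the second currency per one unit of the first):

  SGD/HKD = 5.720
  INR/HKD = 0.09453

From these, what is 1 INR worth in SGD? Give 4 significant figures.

INR/SGD = 0.01653

1 INR × 0.09453 = 0.09453 HKD
0.09453 HKD ÷ 5.720 = 0.0165262 SGD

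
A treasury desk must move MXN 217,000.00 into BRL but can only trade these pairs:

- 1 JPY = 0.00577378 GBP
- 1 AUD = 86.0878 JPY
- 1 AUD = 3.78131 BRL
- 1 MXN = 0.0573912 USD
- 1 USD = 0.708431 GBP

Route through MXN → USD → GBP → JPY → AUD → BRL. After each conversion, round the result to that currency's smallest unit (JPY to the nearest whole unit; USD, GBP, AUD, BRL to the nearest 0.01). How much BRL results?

MXN 217,000.00 × 0.0573912 = USD 12,453.89
USD 12,453.89 × 0.708431 = GBP 8,822.72
GBP 8,822.72 ÷ 0.00577378 = JPY 1,528,067
JPY 1,528,067 ÷ 86.0878 = AUD 17,750.10
AUD 17,750.10 × 3.78131 = BRL 67,118.63

BRL 67,118.63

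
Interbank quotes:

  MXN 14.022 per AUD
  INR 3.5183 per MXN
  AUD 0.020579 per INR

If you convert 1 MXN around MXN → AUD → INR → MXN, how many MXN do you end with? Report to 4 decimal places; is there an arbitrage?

0.9850 (arbitrage exists)

Around MXN → AUD → INR → MXN: 1 ÷ 14.022 ÷ 0.020579 ÷ 3.5183 = 0.984992
Product < 1; profitable direction is MXN → INR → AUD → MXN.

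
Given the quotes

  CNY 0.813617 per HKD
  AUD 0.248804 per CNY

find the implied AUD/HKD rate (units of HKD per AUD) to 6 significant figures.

1 AUD ÷ 0.248804 = 4.01923 CNY
4.01923 CNY ÷ 0.813617 = 4.93995 HKD

AUD/HKD = 4.93995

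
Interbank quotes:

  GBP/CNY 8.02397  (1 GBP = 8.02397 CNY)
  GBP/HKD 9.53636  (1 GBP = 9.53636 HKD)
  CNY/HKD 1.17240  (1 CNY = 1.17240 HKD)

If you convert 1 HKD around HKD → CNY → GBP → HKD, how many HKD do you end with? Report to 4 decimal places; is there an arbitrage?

Around HKD → CNY → GBP → HKD: 1 ÷ 1.17240 ÷ 8.02397 × 9.53636 = 1.013719
Product > 1; profitable direction is HKD → CNY → GBP → HKD.

1.0137 (arbitrage exists)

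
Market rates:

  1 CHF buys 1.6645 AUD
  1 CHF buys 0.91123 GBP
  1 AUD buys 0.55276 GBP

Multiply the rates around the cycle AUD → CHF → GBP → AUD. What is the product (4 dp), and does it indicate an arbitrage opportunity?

Around AUD → CHF → GBP → AUD: 1 ÷ 1.6645 × 0.91123 ÷ 0.55276 = 0.990393
Product < 1; profitable direction is AUD → GBP → CHF → AUD.

0.9904 (arbitrage exists)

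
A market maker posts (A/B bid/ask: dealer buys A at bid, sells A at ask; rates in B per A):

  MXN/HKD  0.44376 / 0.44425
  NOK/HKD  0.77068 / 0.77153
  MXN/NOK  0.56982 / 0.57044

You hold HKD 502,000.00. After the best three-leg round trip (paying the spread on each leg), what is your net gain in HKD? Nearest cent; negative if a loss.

Net profit: HKD 4,161.47

Best loop HKD → NOK → MXN → HKD:
HKD 502,000.00 ÷ 0.77153 (buy NOK at ask) = NOK 650,655.19
NOK 650,655.19 ÷ 0.57044 (buy MXN at ask) = MXN 1,140,619.86
MXN 1,140,619.86 × 0.44376 (sell MXN at bid) = HKD 506,161.47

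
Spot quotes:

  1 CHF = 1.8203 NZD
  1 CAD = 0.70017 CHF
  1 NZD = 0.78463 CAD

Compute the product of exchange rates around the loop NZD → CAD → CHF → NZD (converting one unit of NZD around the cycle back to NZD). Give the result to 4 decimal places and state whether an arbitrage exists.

1.0000 (no arbitrage)

Around NZD → CAD → CHF → NZD: 1 × 0.78463 × 0.70017 × 1.8203 = 1.000026
Product ≈ 1 (deviation 0.003%, within rounding noise).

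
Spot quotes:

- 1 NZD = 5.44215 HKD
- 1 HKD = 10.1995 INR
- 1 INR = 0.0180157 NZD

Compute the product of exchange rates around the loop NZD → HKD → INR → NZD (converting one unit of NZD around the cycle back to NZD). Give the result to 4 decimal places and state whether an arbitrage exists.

Around NZD → HKD → INR → NZD: 1 × 5.44215 × 10.1995 × 0.0180157 = 1.000001
Product ≈ 1 (deviation 0.000%, within rounding noise).

1.0000 (no arbitrage)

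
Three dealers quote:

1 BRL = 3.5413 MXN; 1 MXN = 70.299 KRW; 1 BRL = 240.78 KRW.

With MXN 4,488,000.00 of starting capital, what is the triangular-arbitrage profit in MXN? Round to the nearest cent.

Profit: MXN 152,281.26

Profitable loop is MXN → KRW → BRL → MXN:
MXN 4,488,000.00 × 70.299 = KRW 315,501,912
KRW 315,501,912 ÷ 240.78 = BRL 1,310,332.72
BRL 1,310,332.72 × 3.5413 = MXN 4,640,281.26
Profit = MXN 4,640,281.26 − MXN 4,488,000.00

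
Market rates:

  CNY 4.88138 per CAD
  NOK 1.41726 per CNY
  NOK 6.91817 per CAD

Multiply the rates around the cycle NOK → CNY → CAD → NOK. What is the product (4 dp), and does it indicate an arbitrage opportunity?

1.0000 (no arbitrage)

Around NOK → CNY → CAD → NOK: 1 ÷ 1.41726 ÷ 4.88138 × 6.91817 = 0.999998
Product ≈ 1 (deviation 0.000%, within rounding noise).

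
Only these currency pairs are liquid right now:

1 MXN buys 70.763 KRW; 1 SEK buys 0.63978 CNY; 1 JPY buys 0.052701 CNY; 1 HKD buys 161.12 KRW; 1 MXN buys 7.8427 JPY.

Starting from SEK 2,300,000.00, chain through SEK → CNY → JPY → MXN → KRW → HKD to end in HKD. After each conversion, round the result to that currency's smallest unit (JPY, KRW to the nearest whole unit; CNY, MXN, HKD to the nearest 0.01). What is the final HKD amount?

SEK 2,300,000.00 × 0.63978 = CNY 1,471,494.00
CNY 1,471,494.00 ÷ 0.052701 = JPY 27,921,557
JPY 27,921,557 ÷ 7.8427 = MXN 3,560,197.00
MXN 3,560,197.00 × 70.763 = KRW 251,930,220
KRW 251,930,220 ÷ 161.12 = HKD 1,563,618.55

HKD 1,563,618.55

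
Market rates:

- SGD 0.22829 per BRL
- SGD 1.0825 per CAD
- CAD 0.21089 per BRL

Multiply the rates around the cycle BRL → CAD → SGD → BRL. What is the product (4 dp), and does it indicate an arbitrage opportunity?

1.0000 (no arbitrage)

Around BRL → CAD → SGD → BRL: 1 × 0.21089 × 1.0825 ÷ 0.22829 = 0.999993
Product ≈ 1 (deviation 0.001%, within rounding noise).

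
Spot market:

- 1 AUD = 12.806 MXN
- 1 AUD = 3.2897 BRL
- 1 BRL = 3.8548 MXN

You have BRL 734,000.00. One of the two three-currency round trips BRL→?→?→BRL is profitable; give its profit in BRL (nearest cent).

Profit: BRL 7,227.31

Profitable loop is BRL → AUD → MXN → BRL:
BRL 734,000.00 ÷ 3.2897 = AUD 223,120.65
AUD 223,120.65 × 12.806 = MXN 2,857,283.03
MXN 2,857,283.03 ÷ 3.8548 = BRL 741,227.31
Profit = BRL 741,227.31 − BRL 734,000.00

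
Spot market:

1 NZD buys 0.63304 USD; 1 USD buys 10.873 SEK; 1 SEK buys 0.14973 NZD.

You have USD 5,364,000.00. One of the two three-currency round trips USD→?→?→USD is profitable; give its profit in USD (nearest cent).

Profitable loop is USD → SEK → NZD → USD:
USD 5,364,000.00 × 10.873 = SEK 58,322,772.00
SEK 58,322,772.00 × 0.14973 = NZD 8,732,668.65
NZD 8,732,668.65 × 0.63304 = USD 5,528,128.56
Profit = USD 5,528,128.56 − USD 5,364,000.00

Profit: USD 164,128.56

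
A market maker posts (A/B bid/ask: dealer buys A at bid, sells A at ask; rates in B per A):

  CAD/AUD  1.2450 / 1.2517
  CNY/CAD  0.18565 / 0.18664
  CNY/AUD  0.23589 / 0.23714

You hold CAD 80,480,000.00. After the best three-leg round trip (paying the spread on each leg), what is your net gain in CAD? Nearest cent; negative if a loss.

Best loop CAD → CNY → AUD → CAD:
CAD 80,480,000.00 ÷ 0.18664 (buy CNY at ask) = CNY 431,204,457.78
CNY 431,204,457.78 × 0.23589 (sell CNY at bid) = AUD 101,716,819.55
AUD 101,716,819.55 ÷ 1.2517 (buy CAD at ask) = CAD 81,262,938.04

Net profit: CAD 782,938.04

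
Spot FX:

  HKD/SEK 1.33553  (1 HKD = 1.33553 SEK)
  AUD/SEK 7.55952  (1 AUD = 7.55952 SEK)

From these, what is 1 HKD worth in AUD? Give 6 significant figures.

1 HKD × 1.33553 = 1.33553 SEK
1.33553 SEK ÷ 7.55952 = 0.176669 AUD

HKD/AUD = 0.176669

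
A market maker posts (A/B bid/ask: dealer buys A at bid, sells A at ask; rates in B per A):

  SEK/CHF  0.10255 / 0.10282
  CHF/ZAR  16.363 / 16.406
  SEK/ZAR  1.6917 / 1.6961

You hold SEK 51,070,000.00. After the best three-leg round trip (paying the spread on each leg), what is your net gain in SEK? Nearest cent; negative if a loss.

Best loop SEK → ZAR → CHF → SEK:
SEK 51,070,000.00 × 1.6917 (sell SEK at bid) = ZAR 86,395,119.00
ZAR 86,395,119.00 ÷ 16.406 (buy CHF at ask) = CHF 5,266,068.45
CHF 5,266,068.45 ÷ 0.10282 (buy SEK at ask) = SEK 51,216,382.52

Net profit: SEK 146,382.52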